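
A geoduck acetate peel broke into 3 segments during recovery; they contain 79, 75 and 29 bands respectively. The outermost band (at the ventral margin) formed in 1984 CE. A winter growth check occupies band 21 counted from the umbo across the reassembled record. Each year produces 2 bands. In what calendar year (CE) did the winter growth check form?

Total bands = 79 + 75 + 29 = 183.
183 − 21 = 162 bands lie beyond the winter growth check toward the ventral margin.
With 2 bands per year, 162 / 2 = 81 years.
The band at the ventral margin is 1984 CE, so the winter growth check dates to 1984 − 81 = 1903 CE.

1903 CE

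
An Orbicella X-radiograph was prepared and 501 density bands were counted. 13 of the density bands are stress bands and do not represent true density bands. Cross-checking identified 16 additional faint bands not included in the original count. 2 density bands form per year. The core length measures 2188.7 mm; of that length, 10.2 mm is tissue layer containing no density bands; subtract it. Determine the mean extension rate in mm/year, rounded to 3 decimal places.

8.645 mm/year

Correcting the raw count gives 501 − 13 + 16 = 504 true density bands.
With 2 density bands per year, 504 / 2 = 252 years.
Removing the 10.2 mm offcut leaves 2188.7 − 10.2 = 2178.5 mm.
Extension rate ≈ 2178.5 / 252 = 8.645 mm/year.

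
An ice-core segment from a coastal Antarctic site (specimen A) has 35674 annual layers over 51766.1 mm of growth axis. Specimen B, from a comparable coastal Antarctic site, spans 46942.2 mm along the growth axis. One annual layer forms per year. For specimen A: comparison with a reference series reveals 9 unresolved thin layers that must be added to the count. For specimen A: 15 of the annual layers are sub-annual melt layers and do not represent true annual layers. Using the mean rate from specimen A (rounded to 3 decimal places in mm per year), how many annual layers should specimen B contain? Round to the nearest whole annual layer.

Specimen A: adjusted count: 35674 − 15 + 9 = 35668 annual layers.
A: Extension rate ≈ 51766.1 / 35668 = 1.451 mm/yr.
B spans 46942.2 / 1.451 = 32351.62 years ≈ 32352 annual layers.

32352 annual layers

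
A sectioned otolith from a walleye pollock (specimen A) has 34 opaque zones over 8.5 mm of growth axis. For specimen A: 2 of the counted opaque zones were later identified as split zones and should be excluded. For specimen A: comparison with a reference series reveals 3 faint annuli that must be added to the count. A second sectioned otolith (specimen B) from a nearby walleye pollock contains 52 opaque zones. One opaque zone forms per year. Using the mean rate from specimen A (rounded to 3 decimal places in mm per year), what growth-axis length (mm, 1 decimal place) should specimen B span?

12.6 mm

Specimen A: after corrections the count is 34 − 2 + 3 = 35 opaque zones.
A: Extension rate ≈ 8.5 / 35 = 0.243 mm/yr.
For B, 0.243 mm/year × 52 years = 12.6 mm.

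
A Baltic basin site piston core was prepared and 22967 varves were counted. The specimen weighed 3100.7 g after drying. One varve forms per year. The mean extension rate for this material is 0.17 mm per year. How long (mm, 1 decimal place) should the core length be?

3904.4 mm

The record spans 22967 years at 0.17 mm per year.
22967 years at 0.17 mm/year gives 0.17 × 22967 = 3904.4 mm.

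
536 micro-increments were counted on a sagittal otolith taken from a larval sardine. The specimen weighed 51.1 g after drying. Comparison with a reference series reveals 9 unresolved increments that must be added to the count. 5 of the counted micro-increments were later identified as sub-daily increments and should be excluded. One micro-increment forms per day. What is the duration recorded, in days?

Correcting the raw count gives 536 − 5 + 9 = 540 true micro-increments.
With a one-to-one micro-increment periodicity this is 540 days.

540 days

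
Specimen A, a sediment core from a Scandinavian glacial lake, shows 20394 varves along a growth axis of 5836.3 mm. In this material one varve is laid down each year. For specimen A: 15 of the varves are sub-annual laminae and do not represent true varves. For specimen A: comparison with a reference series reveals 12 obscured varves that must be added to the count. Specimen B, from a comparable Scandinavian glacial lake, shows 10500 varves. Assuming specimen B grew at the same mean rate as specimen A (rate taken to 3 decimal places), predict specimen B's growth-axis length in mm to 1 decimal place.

Specimen A: after corrections the count is 20394 − 15 + 12 = 20391 varves.
A: 5836.3 mm over 20391 years gives 5836.3 / 20391 ≈ 0.286 mm/year.
Length of B = 0.286 × 10500 = 3003.0 mm.

3003.0 mm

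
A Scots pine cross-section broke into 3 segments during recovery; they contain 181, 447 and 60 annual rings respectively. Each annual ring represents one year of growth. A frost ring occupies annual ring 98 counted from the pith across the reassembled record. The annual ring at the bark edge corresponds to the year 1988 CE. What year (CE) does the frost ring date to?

1398 CE

Total annual rings = 181 + 447 + 60 = 688.
The frost ring sits at annual ring 98 from the pith, so 688 − 98 = 590 annual rings formed after it.
Counting back 590 years from 1988 CE places the frost ring in 1988 − 590 = 1398 CE.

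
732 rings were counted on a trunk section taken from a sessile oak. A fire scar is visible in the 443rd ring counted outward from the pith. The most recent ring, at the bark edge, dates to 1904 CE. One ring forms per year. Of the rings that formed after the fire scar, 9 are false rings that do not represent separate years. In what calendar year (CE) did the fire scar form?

Between ring 443 and the bark edge there are 732 − 443 = 289 rings.
Removing the 9 false rings leaves 289 − 9 = 280 true rings beyond the fire scar.
1904 − 280 = 1624 CE.

1624 CE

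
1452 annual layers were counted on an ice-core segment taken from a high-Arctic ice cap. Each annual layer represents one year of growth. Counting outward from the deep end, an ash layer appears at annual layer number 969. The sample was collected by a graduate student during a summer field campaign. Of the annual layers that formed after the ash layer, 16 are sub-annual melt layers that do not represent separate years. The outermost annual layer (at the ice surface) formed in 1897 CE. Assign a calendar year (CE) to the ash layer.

1430 CE

1452 − 969 = 483 annual layers lie beyond the ash layer toward the ice surface.
483 − 16 false = 467 true annual layers after the ash layer.
Counting back 467 years from 1897 CE places the ash layer in 1897 − 467 = 1430 CE.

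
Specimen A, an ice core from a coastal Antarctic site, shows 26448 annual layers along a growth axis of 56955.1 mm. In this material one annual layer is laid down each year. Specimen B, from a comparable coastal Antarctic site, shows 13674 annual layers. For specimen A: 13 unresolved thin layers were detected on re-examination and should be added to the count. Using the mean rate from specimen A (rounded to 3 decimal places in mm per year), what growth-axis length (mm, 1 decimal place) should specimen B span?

Specimen A: correcting the raw count gives 26448 + 13 = 26461 true annual layers.
A: 56955.1 mm over 26461 years gives 56955.1 / 26461 ≈ 2.152 mm/yr.
B's length ≈ 2.152 × 13674 = 29426.4 mm.

29426.4 mm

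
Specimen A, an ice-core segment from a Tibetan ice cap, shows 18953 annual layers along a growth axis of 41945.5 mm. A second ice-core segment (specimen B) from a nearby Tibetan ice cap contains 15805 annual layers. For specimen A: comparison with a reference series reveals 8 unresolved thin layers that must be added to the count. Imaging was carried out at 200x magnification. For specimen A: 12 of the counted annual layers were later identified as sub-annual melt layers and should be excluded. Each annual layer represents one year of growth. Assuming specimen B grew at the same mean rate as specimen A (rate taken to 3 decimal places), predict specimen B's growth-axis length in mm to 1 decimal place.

34992.3 mm

Specimen A: true annual layer count = 18953 − 12 + 8 = 18949.
A: Mean rate = 41945.5 mm / 18949 years ≈ 2.214 mm per year.
Length of B = 2.214 × 15805 = 34992.3 mm.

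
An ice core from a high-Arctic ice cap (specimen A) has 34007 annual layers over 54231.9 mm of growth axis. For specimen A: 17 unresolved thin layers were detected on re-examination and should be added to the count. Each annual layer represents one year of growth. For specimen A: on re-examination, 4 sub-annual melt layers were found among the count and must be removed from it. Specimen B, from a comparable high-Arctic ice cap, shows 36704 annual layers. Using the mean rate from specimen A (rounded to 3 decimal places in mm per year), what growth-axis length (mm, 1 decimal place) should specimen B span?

Specimen A: adjusted count: 34007 − 4 + 17 = 34020 annual layers.
A: Extension rate ≈ 54231.9 / 34020 = 1.594 mm/yr.
For B, 1.594 mm/year × 36704 years = 58506.2 mm.

58506.2 mm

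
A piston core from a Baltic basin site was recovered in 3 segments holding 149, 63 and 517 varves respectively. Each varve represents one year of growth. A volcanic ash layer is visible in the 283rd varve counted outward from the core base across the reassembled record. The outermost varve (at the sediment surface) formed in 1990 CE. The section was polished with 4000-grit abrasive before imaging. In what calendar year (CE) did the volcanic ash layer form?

1544 CE

Total varves = 149 + 63 + 517 = 729.
729 − 283 = 446 varves lie beyond the volcanic ash layer toward the sediment surface.
1990 − 446 = 1544 CE.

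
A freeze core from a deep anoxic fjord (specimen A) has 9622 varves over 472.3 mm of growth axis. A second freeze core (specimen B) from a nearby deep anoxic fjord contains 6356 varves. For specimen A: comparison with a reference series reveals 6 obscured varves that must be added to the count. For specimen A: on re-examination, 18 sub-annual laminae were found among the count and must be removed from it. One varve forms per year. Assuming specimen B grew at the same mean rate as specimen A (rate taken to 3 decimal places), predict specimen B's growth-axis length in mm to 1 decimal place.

Specimen A: after corrections the count is 9622 − 18 + 6 = 9610 varves.
A: 472.3 mm over 9610 years gives 472.3 / 9610 ≈ 0.049 mm/yr.
B's length ≈ 0.049 × 6356 = 311.4 mm.

311.4 mm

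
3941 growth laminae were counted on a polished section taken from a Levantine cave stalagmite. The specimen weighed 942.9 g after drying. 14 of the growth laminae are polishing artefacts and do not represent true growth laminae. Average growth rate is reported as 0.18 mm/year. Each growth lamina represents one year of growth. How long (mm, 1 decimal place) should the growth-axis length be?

Correcting the raw count gives 3941 − 14 = 3927 true growth laminae.
Length ≈ 0.18 × 3927 = 706.9 mm.

706.9 mm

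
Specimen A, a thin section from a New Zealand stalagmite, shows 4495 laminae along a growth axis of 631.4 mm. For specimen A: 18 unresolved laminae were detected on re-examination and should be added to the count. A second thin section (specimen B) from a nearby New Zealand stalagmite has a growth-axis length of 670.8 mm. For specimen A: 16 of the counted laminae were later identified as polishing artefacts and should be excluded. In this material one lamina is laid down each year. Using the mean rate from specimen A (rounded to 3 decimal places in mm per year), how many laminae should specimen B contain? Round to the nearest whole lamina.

4791 laminae

Specimen A: adjusted count: 4495 − 16 + 18 = 4497 laminae.
A: Extension rate ≈ 631.4 / 4497 = 0.140 mm per year.
For B, 670.8 / 0.140 = 4791.43 years ≈ 4791 laminae.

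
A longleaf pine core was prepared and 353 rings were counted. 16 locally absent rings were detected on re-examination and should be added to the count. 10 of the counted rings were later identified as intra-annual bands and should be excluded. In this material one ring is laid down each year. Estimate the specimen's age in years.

Correcting the raw count gives 353 − 10 + 16 = 359 true rings.
At one ring per year, that is 359 years.

359 yr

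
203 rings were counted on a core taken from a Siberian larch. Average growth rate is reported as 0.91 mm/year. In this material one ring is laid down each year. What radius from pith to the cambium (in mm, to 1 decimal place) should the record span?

184.7 mm

203 years of growth are recorded.
Length ≈ 0.91 × 203 = 184.7 mm.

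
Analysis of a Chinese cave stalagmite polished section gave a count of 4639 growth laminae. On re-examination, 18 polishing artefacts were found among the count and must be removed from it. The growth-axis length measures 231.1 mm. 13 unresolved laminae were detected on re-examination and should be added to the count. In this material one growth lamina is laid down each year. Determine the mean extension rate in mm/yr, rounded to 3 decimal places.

After corrections the count is 4639 − 18 + 13 = 4634 growth laminae.
Extension rate ≈ 231.1 / 4634 = 0.050 mm/yr.

0.050 mm/yr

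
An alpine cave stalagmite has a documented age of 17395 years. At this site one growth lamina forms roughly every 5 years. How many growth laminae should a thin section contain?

At 5 years per growth lamina, 17395 / 5 = 3479 growth laminae are expected.
So 3479 growth laminae should be present.

3479 growth laminae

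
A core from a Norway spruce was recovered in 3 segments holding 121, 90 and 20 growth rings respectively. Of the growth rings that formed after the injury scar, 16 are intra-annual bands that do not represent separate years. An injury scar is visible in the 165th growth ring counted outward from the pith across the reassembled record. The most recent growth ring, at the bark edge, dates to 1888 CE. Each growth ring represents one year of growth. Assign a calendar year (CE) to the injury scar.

1838 CE

Total growth rings = 121 + 90 + 20 = 231.
Between growth ring 165 and the bark edge there are 231 − 165 = 66 growth rings.
66 − 16 false = 50 true growth rings after the injury scar.
1888 − 50 = 1838 CE.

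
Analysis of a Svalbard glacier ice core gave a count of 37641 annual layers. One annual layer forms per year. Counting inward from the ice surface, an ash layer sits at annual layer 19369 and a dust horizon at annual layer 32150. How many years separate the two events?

The two markers are separated by 32150 − 19369 = 12781 annual layers.
One annual layer per year makes the interval 12781 years.

12781 yr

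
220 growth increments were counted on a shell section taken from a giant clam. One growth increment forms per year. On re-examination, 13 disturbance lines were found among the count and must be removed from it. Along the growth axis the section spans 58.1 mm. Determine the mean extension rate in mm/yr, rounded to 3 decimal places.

0.281 mm/yr

True growth increment count = 220 − 13 = 207.
58.1 mm over 207 years gives 58.1 / 207 ≈ 0.281 mm/yr.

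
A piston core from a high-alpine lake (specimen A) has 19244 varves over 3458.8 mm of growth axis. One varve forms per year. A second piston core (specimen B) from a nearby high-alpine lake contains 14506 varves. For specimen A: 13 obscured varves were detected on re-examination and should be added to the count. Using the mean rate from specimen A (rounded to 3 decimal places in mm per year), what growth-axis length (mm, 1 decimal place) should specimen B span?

2611.1 mm

Specimen A: true varve count = 19244 + 13 = 19257.
A: Mean rate = 3458.8 mm / 19257 years ≈ 0.180 mm per year.
For B, 0.180 mm/year × 14506 years = 2611.1 mm.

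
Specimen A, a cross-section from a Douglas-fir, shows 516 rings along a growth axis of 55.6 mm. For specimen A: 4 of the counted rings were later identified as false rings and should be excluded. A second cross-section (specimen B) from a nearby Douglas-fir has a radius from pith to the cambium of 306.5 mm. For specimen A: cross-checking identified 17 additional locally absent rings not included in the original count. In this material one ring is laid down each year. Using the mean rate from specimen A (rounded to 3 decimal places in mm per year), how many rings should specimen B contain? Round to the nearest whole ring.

2919 rings

Specimen A: true ring count = 516 − 4 + 17 = 529.
A: Extension rate ≈ 55.6 / 529 = 0.105 mm/year.
Specimen B: 306.5 mm / 0.105 mm per year = 2919.05 years ≈ 2919 rings.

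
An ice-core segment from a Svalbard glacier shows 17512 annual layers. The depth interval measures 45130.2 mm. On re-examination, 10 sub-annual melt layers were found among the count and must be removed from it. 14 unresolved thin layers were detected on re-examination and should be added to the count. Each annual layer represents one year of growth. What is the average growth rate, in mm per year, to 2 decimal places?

True annual layer count = 17512 − 10 + 14 = 17516.
45130.2 mm over 17516 years gives 45130.2 / 17516 ≈ 2.58 mm per year.

2.58 mm per year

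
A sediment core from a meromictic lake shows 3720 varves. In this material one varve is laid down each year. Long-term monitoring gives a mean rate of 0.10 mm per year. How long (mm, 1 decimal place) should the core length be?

The record spans 3720 years at 0.10 mm per year.
Length ≈ 0.10 × 3720 = 372.0 mm.

372.0 mm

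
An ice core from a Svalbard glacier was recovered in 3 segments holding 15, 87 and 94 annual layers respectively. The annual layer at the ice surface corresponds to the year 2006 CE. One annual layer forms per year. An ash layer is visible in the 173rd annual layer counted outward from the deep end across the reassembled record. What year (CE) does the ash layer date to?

1983 CE

Total annual layers = 15 + 87 + 94 = 196.
Between annual layer 173 and the ice surface there are 196 − 173 = 23 annual layers.
Counting back 23 years from 2006 CE places the ash layer in 2006 − 23 = 1983 CE.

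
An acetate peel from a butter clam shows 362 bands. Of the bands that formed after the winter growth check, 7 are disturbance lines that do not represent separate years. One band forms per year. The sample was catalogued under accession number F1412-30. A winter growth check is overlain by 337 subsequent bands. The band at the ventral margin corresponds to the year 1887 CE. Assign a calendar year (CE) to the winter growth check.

1557 CE

There are 337 bands younger than the winter growth check.
Removing the 7 false bands leaves 337 − 7 = 330 true bands beyond the winter growth check.
1887 − 330 = 1557 CE.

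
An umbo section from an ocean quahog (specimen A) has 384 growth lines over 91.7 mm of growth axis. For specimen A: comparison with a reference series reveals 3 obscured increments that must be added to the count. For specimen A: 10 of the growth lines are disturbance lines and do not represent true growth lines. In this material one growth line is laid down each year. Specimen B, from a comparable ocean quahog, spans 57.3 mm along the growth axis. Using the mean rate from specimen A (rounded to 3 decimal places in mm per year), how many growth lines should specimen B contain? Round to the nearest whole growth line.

Specimen A: true growth line count = 384 − 10 + 3 = 377.
A: 91.7 mm over 377 years gives 91.7 / 377 ≈ 0.243 mm/year.
For B, 57.3 / 0.243 = 235.80 years ≈ 236 growth lines.

236 growth lines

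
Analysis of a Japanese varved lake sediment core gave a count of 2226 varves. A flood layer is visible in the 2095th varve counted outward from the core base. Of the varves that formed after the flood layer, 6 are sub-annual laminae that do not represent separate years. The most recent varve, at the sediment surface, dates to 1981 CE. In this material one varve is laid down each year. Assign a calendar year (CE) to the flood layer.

2226 − 2095 = 131 varves lie beyond the flood layer toward the sediment surface.
Removing the 6 false varves leaves 131 − 6 = 125 true varves beyond the flood layer.
Counting back 125 years from 1981 CE places the flood layer in 1981 − 125 = 1856 CE.

1856 CE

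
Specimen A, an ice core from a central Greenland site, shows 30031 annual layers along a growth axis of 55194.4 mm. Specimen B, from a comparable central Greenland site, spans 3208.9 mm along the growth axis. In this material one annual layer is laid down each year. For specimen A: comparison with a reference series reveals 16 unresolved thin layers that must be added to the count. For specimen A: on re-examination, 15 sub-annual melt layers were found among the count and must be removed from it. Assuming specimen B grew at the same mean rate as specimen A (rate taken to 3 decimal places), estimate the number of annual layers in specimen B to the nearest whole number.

Specimen A: true annual layer count = 30031 − 15 + 16 = 30032.
A: Extension rate ≈ 55194.4 / 30032 = 1.838 mm/yr.
For B, 3208.9 / 1.838 = 1745.87 years ≈ 1746 annual layers.

1746 annual layers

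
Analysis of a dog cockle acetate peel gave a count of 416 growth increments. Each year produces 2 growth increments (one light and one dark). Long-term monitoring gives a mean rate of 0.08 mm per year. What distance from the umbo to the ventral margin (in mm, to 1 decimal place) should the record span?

With 2 growth increments per year, 416 / 2 = 208 years.
208 years at 0.08 mm/year gives 0.08 × 208 = 16.6 mm.

16.6 mm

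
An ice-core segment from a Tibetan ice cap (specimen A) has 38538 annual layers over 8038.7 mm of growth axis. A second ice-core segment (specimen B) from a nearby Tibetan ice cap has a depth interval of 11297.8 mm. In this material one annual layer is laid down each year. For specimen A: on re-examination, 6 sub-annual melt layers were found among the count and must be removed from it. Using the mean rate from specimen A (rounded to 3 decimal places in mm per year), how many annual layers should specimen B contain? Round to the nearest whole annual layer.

Specimen A: correcting the raw count gives 38538 − 6 = 38532 true annual layers.
A: 8038.7 mm over 38532 years gives 8038.7 / 38532 ≈ 0.209 mm per year.
For B, 11297.8 / 0.209 = 54056.46 years ≈ 54056 annual layers.

54056 annual layers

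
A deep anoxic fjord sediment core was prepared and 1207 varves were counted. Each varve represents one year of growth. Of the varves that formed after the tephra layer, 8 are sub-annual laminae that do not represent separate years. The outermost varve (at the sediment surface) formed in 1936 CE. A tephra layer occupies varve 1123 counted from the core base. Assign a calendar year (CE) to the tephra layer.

The tephra layer sits at varve 1123 from the core base, so 1207 − 1123 = 84 varves formed after it.
84 − 8 false = 76 true varves after the tephra layer.
1936 − 76 = 1860 CE.

1860 CE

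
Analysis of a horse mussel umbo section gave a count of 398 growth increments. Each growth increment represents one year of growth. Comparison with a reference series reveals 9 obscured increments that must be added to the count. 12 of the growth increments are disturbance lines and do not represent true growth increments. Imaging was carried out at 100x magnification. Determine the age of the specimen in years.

395 yr

After corrections the count is 398 − 12 + 9 = 395 growth increments.
One growth increment per year makes the duration 395 years.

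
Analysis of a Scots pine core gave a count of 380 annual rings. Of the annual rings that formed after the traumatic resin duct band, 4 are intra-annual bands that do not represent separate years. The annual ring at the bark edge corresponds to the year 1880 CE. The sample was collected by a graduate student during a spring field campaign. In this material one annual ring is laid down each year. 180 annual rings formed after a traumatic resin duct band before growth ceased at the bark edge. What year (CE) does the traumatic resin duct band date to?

1704 CE

180 annual rings post-date the traumatic resin duct band.
Excluding 4 false annual rings: 180 − 4 = 176.
Counting back 176 years from 1880 CE places the traumatic resin duct band in 1880 − 176 = 1704 CE.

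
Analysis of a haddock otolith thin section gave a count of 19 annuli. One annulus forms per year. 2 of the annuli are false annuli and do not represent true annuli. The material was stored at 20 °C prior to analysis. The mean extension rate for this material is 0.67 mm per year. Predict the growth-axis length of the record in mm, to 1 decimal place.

After corrections the count is 19 − 2 = 17 annuli.
Predicted length = 0.67 mm/year × 17 years = 11.4 mm.

11.4 mm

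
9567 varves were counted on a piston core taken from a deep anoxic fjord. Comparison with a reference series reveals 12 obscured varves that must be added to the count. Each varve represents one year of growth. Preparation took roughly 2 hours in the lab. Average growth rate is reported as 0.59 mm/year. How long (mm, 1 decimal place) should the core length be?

5651.6 mm

True varve count = 9567 + 12 = 9579.
9579 years at 0.59 mm/year gives 0.59 × 9579 = 5651.6 mm.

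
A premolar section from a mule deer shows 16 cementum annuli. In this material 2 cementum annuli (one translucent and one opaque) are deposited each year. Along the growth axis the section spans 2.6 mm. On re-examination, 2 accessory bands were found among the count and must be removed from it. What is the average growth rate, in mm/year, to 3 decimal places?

0.371 mm/year

True cementum annulus count = 16 − 2 = 14.
With 2 cementum annuli per year, 14 / 2 = 7 years.
2.6 mm over 7 years gives 2.6 / 7 ≈ 0.371 mm/year.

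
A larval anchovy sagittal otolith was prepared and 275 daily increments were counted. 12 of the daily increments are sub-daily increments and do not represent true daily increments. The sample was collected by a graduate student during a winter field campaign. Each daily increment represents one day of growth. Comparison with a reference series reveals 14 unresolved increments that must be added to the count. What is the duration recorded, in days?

277 days

After corrections the count is 275 − 12 + 14 = 277 daily increments.
One daily increment per day makes the duration 277 days.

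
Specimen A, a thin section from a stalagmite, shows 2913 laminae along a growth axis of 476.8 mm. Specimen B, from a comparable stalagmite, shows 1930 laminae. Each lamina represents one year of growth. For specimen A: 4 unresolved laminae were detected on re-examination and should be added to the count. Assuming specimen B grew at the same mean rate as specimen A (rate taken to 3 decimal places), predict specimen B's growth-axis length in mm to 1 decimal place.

Specimen A: after corrections the count is 2913 + 4 = 2917 laminae.
A: Extension rate ≈ 476.8 / 2917 = 0.163 mm per year.
Length of B = 0.163 × 1930 = 314.6 mm.

314.6 mm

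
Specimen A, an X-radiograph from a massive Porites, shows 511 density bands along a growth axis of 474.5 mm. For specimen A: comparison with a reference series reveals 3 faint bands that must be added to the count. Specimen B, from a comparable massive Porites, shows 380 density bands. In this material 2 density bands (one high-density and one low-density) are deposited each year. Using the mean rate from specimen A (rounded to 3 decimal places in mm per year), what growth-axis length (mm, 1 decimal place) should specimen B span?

Specimen A: true density band count = 511 + 3 = 514.
Specimen A: dividing by 2 density bands per year: 514 / 2 = 257 years.
A: Mean rate = 474.5 mm / 257 years ≈ 1.846 mm per year.
Specimen B: with 2 density bands per year, 380 / 2 = 190 years. B's length ≈ 1.846 × 190 = 350.7 mm.

350.7 mm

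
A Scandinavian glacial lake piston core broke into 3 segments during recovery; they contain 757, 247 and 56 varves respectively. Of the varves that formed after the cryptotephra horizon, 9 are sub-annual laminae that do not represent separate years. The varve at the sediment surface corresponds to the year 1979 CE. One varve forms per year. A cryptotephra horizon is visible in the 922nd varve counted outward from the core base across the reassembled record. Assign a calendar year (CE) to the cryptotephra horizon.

Total varves = 757 + 247 + 56 = 1060.
Between varve 922 and the sediment surface there are 1060 − 922 = 138 varves.
Excluding 9 false varves: 138 − 9 = 129.
1979 − 129 = 1850 CE.

1850 CE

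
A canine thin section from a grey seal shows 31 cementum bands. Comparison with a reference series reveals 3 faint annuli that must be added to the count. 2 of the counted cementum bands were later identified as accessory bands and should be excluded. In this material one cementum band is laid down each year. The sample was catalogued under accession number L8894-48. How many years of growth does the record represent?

32 yr

Adjusted count: 31 − 2 + 3 = 32 cementum bands.
At one cementum band per year, that is 32 years.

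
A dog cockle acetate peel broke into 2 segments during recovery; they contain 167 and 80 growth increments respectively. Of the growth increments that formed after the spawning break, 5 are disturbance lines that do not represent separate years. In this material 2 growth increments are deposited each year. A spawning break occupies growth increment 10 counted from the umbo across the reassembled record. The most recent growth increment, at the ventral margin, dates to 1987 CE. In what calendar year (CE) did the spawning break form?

Total growth increments = 167 + 80 = 247.
247 − 10 = 237 growth increments lie beyond the spawning break toward the ventral margin.
237 − 5 false = 232 true growth increments after the spawning break.
Dividing by 2 growth increments per year: 232 / 2 = 116 years.
Counting back 116 years from 1987 CE places the spawning break in 1987 − 116 = 1871 CE.

1871 CE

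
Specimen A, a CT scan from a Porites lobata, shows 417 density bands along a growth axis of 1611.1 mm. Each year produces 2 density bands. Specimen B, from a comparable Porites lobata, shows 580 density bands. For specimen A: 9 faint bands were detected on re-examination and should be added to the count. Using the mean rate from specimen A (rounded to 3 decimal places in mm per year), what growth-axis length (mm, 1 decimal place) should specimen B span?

Specimen A: adjusted count: 417 + 9 = 426 density bands.
Specimen A: dividing by 2 density bands per year: 426 / 2 = 213 years.
A: Mean rate = 1611.1 mm / 213 years ≈ 7.564 mm per year.
Specimen B: 580 density bands at 2 per year is 580 / 2 = 290 years. For B, 7.564 mm/year × 290 years = 2193.6 mm.

2193.6 mm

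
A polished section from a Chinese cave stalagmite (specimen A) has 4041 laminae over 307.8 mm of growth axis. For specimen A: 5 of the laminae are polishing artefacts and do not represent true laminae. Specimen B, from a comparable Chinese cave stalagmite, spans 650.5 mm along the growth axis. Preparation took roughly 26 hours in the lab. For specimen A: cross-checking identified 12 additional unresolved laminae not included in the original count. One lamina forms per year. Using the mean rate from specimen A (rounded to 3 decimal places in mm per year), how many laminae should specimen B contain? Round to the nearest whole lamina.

Specimen A: true lamina count = 4041 − 5 + 12 = 4048.
A: Mean rate = 307.8 mm / 4048 years ≈ 0.076 mm/yr.
Specimen B: 650.5 mm / 0.076 mm per year = 8559.21 years ≈ 8559 laminae.

8559 laminae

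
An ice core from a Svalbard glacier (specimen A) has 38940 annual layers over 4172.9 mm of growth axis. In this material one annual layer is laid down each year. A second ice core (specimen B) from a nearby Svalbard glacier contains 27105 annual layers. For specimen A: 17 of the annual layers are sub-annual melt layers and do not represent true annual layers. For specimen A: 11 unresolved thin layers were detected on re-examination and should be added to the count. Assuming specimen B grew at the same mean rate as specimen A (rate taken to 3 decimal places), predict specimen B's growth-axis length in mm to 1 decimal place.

2900.2 mm

Specimen A: after corrections the count is 38940 − 17 + 11 = 38934 annual layers.
A: 4172.9 mm over 38934 years gives 4172.9 / 38934 ≈ 0.107 mm/yr.
For B, 0.107 mm/year × 27105 years = 2900.2 mm.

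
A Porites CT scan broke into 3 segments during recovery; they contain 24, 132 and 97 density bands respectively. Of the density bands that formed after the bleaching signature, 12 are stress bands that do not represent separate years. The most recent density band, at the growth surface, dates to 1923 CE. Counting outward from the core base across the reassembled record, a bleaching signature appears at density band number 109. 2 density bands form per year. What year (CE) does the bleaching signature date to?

Total density bands = 24 + 132 + 97 = 253.
The bleaching signature sits at density band 109 from the core base, so 253 − 109 = 144 density bands formed after it.
Removing the 12 false density bands leaves 144 − 12 = 132 true density bands beyond the bleaching signature.
With 2 density bands per year, 132 / 2 = 66 years.
1923 − 66 = 1857 CE.

1857 CE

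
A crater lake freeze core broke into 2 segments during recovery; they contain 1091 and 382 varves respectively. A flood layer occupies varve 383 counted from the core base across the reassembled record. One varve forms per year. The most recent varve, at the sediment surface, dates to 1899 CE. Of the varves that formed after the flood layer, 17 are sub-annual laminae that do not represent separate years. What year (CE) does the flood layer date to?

826 CE

Total varves = 1091 + 382 = 1473.
The flood layer sits at varve 383 from the core base, so 1473 − 383 = 1090 varves formed after it.
Removing the 17 false varves leaves 1090 − 17 = 1073 true varves beyond the flood layer.
The varve at the sediment surface is 1899 CE, so the flood layer dates to 1899 − 1073 = 826 CE.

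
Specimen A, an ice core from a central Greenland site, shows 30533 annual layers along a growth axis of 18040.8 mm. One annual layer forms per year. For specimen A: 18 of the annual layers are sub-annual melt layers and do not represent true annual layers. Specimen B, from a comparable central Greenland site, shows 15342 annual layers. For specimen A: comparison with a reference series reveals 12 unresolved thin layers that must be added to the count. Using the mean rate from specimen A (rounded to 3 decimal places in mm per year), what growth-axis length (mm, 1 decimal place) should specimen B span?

9067.1 mm

Specimen A: correcting the raw count gives 30533 − 18 + 12 = 30527 true annual layers.
A: Extension rate ≈ 18040.8 / 30527 = 0.591 mm/year.
B's length ≈ 0.591 × 15342 = 9067.1 mm.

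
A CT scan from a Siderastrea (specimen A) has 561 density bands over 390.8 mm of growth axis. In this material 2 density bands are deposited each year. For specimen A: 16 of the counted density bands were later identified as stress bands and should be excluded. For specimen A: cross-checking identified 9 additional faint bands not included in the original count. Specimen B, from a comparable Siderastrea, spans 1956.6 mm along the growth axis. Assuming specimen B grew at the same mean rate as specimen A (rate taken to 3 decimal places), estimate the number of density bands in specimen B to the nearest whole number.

Specimen A: after corrections the count is 561 − 16 + 9 = 554 density bands.
Specimen A: with 2 density bands per year, 554 / 2 = 277 years.
A: Extension rate ≈ 390.8 / 277 = 1.411 mm/yr.
B spans 1956.6 / 1.411 = 1386.68 years; at 2 density bands per year that is 1386.68 × 2 ≈ 2773 density bands.

2773 density bands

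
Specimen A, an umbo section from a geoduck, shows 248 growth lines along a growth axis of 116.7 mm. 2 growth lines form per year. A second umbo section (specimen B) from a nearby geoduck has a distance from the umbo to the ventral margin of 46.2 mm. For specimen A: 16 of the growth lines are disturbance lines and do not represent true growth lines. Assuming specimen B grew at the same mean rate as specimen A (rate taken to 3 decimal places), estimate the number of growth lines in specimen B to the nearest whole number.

92 growth lines

Specimen A: after corrections the count is 248 − 16 = 232 growth lines.
Specimen A: with 2 growth lines per year, 232 / 2 = 116 years.
A: Extension rate ≈ 116.7 / 116 = 1.006 mm per year.
For B, 46.2 / 1.006 = 45.92 years; at 2 growth lines per year that is 45.92 × 2 ≈ 92 growth lines.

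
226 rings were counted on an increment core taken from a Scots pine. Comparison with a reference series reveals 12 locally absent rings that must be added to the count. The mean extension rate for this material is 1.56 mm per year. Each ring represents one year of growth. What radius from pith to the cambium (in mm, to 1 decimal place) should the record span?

True ring count = 226 + 12 = 238.
Length ≈ 1.56 × 238 = 371.3 mm.

371.3 mm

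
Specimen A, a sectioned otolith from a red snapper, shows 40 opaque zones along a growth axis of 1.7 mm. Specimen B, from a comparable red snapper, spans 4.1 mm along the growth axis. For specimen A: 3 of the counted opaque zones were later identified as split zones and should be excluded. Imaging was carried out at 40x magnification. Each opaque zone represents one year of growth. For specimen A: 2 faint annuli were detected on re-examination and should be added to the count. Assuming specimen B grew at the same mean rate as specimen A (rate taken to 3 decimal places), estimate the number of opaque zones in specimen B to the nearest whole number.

93 opaque zones

Specimen A: after corrections the count is 40 − 3 + 2 = 39 opaque zones.
A: Mean rate = 1.7 mm / 39 years ≈ 0.044 mm/year.
For B, 4.1 / 0.044 = 93.18 years ≈ 93 opaque zones.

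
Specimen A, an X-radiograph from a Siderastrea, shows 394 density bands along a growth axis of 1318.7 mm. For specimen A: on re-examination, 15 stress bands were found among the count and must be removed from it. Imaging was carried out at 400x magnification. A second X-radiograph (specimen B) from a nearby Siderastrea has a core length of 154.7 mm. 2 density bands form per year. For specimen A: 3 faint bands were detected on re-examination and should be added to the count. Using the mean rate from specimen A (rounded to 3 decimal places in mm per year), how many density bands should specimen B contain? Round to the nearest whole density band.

45 density bands

Specimen A: adjusted count: 394 − 15 + 3 = 382 density bands.
Specimen A: with 2 density bands per year, 382 / 2 = 191 years.
A: Extension rate ≈ 1318.7 / 191 = 6.904 mm/yr.
B spans 154.7 / 6.904 = 22.41 years; at 2 density bands per year that is 22.41 × 2 ≈ 45 density bands.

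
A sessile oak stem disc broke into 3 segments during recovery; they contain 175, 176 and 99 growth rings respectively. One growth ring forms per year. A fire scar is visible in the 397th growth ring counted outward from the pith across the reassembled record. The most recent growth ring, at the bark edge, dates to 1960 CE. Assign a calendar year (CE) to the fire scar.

1907 CE

Total growth rings = 175 + 176 + 99 = 450.
The fire scar sits at growth ring 397 from the pith, so 450 − 397 = 53 growth rings formed after it.
Counting back 53 years from 1960 CE places the fire scar in 1960 − 53 = 1907 CE.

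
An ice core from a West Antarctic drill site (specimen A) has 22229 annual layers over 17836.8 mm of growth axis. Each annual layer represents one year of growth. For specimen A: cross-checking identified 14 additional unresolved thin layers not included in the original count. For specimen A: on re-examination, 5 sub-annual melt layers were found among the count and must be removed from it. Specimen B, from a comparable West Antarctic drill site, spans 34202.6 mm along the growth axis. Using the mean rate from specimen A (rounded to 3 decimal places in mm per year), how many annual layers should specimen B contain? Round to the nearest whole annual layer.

42647 annual layers

Specimen A: after corrections the count is 22229 − 5 + 14 = 22238 annual layers.
A: Extension rate ≈ 17836.8 / 22238 = 0.802 mm/yr.
For B, 34202.6 / 0.802 = 42646.63 years ≈ 42647 annual layers.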